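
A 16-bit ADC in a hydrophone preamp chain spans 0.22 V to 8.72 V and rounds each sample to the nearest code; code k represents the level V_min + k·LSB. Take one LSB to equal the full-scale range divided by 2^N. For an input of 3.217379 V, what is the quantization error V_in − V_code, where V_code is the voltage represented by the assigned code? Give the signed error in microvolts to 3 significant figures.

+18.8 µV

The full-scale span is 8.72 − (0.22) = 8.5 V. LSB = 8.5 V / 2^16 ≈ 129.7 µV.
(V_in − V_min)/LSB = (3.217379 − (0.22)) × 65536/8.5 = 23110.1447 → nearest code k = 23110.
V_code = 0.22 + (23110/65536) × 8.5 = 3.2173602295 V.
e = 3.217379 − (3.2173602295) = +18.8 µV.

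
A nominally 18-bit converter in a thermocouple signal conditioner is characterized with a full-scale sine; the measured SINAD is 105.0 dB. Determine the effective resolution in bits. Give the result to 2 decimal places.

ENOB = (105.0 − 1.76)/6.02 = 17.1495 bits.

17.15 bits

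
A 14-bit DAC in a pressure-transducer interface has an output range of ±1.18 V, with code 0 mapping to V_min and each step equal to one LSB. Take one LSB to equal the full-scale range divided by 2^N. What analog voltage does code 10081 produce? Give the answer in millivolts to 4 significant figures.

272.1 mV

Span: 1.18 V − (-1.18 V) = 2.36 V. LSB = 2.36 V / 2^14.
V_out = -1.18 + 10081 × (2.36/16384) V
      = -1.18 + 1.45210 = 0.272097 V.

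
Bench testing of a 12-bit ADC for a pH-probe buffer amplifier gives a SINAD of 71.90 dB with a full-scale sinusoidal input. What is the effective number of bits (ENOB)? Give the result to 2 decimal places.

11.65 bits

ENOB = (SINAD − 1.76) / 6.02 = (71.90 − 1.76) / 6.02 = 70.14 / 6.02 = 11.6512.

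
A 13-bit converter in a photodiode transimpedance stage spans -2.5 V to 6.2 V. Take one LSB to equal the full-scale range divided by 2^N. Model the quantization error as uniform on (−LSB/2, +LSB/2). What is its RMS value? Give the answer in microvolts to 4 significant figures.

Full-scale range = 6.2 V − (-2.5 V) = 8.7 V.
One LSB is 8.7 V / 8192 = 1.06201 mV.
σ_q = LSB/√12 = 1.06201 mV/3.4641 = 306.6 µV.

306.6 µV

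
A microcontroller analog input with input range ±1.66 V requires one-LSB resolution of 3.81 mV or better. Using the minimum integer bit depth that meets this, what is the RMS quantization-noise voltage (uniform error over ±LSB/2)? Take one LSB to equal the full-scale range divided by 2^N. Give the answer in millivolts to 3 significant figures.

0.936 mV

Span: 1.66 V − (-1.66 V) = 3.32 V.
Required number of levels: 3.32/3.81 mV = 871.39; smallest N with 2^N ≥ that is 10.
One LSB is 3.32 V / 1024 = 3.2422 mV.
RMS noise = LSB/√12 = 0.936 mV.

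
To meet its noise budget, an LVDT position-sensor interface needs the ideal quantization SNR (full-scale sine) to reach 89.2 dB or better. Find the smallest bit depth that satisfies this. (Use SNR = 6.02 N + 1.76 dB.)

15 bits

Solving 6.02 N ≥ 89.2 − 1.76: N ≥ 14.525. Round up → N = 15.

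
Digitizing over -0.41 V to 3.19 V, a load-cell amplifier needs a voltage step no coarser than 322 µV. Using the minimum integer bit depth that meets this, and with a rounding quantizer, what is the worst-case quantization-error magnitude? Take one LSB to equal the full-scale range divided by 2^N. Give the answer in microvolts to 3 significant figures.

Range = 3.19 − (-0.41) = 3.6 V.
Required number of levels: 3.6/322 µV = 11180; smallest N with 2^N ≥ that is 14.
Step size = 3.6/16384 V = 219.73 µV.
Half an LSB is 110 µV.

110 µV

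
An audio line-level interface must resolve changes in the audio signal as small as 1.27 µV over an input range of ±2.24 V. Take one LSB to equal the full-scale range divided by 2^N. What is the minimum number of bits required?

The full-scale span is 2.24 − (-2.24) = 4.48 V.
Levels needed ≥ 4.48/1.27 µV = 3.528e6. 2^22 = 4194304 suffices, so N_min = 22.

22 bits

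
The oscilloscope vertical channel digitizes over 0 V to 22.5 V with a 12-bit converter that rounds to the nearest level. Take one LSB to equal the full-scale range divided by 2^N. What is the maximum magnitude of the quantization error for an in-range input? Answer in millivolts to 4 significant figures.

2.747 mV

Span = 22.5 V.
LSB = 22.5 V ÷ 2^12 = 22.5/4096 V = 5.49316 mV.
Worst-case error for round-to-nearest is half an LSB: 2.747 mV.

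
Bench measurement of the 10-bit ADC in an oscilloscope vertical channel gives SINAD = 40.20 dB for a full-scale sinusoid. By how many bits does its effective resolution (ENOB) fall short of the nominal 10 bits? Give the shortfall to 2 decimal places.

ENOB = (SINAD − 1.76)/6.02 = (40.20 − 1.76)/6.02 = 6.3854 bits.
10 − 6.3854 = 3.61 bits below nominal.

3.61 bits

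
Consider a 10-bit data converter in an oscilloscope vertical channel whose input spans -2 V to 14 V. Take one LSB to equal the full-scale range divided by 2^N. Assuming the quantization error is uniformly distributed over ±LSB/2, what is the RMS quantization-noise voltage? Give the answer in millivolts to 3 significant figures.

Span: 14 V − (-2 V) = 16 V.
Step size = 16/1024 V = 15.625 mV.
For a uniform distribution on [−LSB/2, +LSB/2], V_rms = LSB/√12 = 15.625 mV/3.4641 = 4.51 mV.

4.51 mV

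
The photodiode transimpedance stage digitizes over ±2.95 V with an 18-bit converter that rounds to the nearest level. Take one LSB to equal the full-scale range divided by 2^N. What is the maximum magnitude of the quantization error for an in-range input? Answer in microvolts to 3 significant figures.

11.3 µV

The full-scale span is 2.95 − (-2.95) = 5.9 V.
LSB = 5.9 V ÷ 2^18 = 5.9/262144 V = 22.507 µV.
A rounding quantizer has |error| ≤ LSB/2 = 11.3 µV.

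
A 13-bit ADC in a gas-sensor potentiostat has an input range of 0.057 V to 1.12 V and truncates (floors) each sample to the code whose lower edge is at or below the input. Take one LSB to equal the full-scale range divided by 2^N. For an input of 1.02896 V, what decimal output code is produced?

7490

Span: 1.12 V − (0.057 V) = 1.063 V. LSB = 1.063 V / 2^13 ≈ 129.8 µV.
V_in − V_min = 1.02896 − (0.057) = 0.97196 V.
Divide by LSB: 0.97196 × 8192/1.063 = 7490.4011.
Truncating gives code 7490.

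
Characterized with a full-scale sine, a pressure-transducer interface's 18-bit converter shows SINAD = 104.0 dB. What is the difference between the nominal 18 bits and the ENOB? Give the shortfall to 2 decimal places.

1.02 bits

Effective bits = (104.0 − 1.76)/6.02 = 16.9834.
Shortfall = 18 − 16.9834 = 1.0166 bits.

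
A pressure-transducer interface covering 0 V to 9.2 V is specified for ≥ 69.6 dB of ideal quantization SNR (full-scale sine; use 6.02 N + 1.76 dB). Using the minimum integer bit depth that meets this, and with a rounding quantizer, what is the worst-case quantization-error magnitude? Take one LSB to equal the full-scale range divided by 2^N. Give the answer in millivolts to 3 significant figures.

1.12 mV

Full-scale range = 9.2 V.
N ≥ (69.6 − 1.76)/6.02 = 11.269 → N_min = 12.
Step size = 9.2/4096 V = 2.2461 mV.
Half an LSB is 1.12 mV.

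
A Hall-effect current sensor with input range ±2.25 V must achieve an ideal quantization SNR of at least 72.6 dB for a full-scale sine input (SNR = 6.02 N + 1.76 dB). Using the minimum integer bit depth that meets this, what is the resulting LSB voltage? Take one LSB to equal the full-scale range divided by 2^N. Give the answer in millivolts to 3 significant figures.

1.10 mV

Full-scale range = 2.25 V − (-2.25 V) = 4.5 V.
6.02 N + 1.76 ≥ 72.6 gives N ≥ 11.767, so the minimum integer is 12.
Step size = 4.5/4096 V = 1.10 mV.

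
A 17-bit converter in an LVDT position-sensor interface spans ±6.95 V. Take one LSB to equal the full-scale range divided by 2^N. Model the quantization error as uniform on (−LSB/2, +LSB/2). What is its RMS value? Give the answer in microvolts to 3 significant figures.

30.6 µV

Span: 6.95 V − (-6.95 V) = 13.9 V.
LSB = 13.9 V ÷ 2^17 = 13.9/131072 V = 106.05 µV.
σ_q = LSB/√12 = 106.05 µV/3.4641 = 30.6 µV.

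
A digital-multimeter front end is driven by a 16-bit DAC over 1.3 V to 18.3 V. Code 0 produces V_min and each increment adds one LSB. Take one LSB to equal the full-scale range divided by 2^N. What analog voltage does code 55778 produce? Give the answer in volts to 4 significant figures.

The full-scale span is 18.3 − (1.3) = 17 V. LSB = 17 V / 2^16.
Output = V_min + (55778/65536) × range = 1.3 + 0.851105 × 17 V
      = 1.3 V + 14.4688 V = 15.7688 V.

15.77 V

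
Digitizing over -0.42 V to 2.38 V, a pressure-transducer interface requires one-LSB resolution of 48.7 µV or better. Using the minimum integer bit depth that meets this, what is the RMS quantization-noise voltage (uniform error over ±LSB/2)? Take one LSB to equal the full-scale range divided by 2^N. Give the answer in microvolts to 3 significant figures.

12.3 µV

Span: 2.38 V − (-0.42 V) = 2.8 V.
Need 2^N ≥ 2.8 V / 48.7 µV = 57490 → N_min = 16.
LSB = 2.8 V / 2^16 = 42.725 µV.
σ_q = LSB/√12 = 42.725 µV/3.4641 = 12.3 µV.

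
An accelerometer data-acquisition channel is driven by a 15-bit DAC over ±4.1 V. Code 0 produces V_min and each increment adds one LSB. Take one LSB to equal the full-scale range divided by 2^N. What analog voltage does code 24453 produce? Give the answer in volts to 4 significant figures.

Full-scale range = 4.1 V − (-4.1 V) = 8.2 V. LSB = 8.2 V / 2^15.
V_out = V_min + code × LSB = -4.1 V + 24453 × 8.2 V / 32768
      = -4.1 + 6.11922 = 2.01922 V.

2.019 V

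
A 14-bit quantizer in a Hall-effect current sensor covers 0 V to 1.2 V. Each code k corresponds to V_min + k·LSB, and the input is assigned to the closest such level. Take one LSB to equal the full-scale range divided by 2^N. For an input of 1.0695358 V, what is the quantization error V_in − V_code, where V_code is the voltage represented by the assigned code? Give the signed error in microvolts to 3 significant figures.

V_FS = 1.2 V. LSB = 1.2 V / 2^14 ≈ 73.24 µV.
(V_in − V_min)/LSB = (1.0695358 − (0)) × 16384/1.2 = 14602.7288 → nearest code k = 14603.
V_code = V_min + k × range/2^14 = 0 + 14603 × 1.2/16384 = 1.0695556641 V.
Error = V_in − V_code = 1.0695358 − (1.0695556641) = −19.9 µV.

−19.9 µV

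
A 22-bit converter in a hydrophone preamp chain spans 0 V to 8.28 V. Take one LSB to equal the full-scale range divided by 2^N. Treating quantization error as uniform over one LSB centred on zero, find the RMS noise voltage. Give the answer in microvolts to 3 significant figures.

0.570 µV

Range is 8.28 V.
LSB = 8.28 V ÷ 2^22 = 8.28/4194304 V = 1.9741 µV.
V_rms = LSB/√12 = 1.9741 µV / √12 = 0.570 µV.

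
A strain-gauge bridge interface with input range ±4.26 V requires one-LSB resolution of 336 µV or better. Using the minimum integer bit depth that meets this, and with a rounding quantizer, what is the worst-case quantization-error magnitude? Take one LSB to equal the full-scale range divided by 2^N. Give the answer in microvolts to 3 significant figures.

The full-scale span is 4.26 − (-4.26) = 8.52 V.
Required number of levels: 8.52/336 µV = 25357; smallest N with 2^N ≥ that is 15.
One LSB is 8.52 V / 32768 = 260.01 µV.
Half an LSB is 130 µV.

130 µV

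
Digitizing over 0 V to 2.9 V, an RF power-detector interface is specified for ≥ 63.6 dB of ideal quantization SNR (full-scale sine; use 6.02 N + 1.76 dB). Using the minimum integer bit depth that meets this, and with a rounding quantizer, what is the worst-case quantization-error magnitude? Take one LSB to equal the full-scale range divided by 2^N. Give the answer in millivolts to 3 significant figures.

0.708 mV

V_FS = 2.9 V.
Solving 6.02 N ≥ 63.6 − 1.76: N ≥ 10.272. Round up → N = 11.
LSB = 2.9 V ÷ 2^11 = 2.9/2048 V = 1.4160 mV.
Max error for round-to-nearest is LSB/2 = 0.708 mV.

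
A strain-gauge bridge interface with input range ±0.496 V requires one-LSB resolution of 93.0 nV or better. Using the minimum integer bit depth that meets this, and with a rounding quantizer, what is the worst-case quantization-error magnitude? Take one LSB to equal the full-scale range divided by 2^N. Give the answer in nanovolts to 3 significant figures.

Full-scale range = 0.496 V − (-0.496 V) = 0.992 V.
0.992 V / 93.0 nV = 1.067e7. Since 2^23 = 8388608 and 2^24 = 16777216, N = 24.
LSB = 0.992 V ÷ 2^24 = 0.992/16777216 V = 59.128 nV.
|e|_max = LSB/2 = 29.6 nV.

29.6 nV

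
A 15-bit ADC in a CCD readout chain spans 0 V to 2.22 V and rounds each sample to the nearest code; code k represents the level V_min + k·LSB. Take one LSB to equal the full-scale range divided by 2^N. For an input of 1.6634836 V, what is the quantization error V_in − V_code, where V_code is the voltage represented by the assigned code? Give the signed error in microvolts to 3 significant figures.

Range is 2.22 V. LSB = 2.22 V / 2^15 ≈ 67.75 µV.
Position in LSBs: (1.6634836 − (0)) × 32768/2.22 = 24553.6174; rounding gives k = 24554.
Reconstructed level: 0 + 24554 × 2.22/32768 V = 1.6635095215 V.
Error = V_in − V_code = 1.6634836 − (1.6635095215) = −25.9 µV.

−25.9 µV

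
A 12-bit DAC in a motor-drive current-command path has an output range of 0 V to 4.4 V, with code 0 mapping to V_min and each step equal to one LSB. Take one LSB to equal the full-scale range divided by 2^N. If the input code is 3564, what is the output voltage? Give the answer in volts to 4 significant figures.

3.829 V

Full-scale range = 4.4 V. LSB = 4.4 V / 2^12.
Output = V_min + (3564/4096) × range = 0 + 0.870117 × 4.4 V
      = 0 V + 3.82852 V = 3.82852 V.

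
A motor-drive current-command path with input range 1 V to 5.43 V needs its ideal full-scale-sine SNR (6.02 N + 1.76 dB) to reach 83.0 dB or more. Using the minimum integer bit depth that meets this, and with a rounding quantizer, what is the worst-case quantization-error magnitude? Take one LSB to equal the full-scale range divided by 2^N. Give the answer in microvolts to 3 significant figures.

135 µV

The full-scale span is 5.43 − (1) = 4.43 V.
6.02 N + 1.76 ≥ 83.0 gives N ≥ 13.495, so the minimum integer is 14.
LSB = 4.43 V ÷ 2^14 = 4.43/16384 V = 270.39 µV.
Max error for round-to-nearest is LSB/2 = 135 µV.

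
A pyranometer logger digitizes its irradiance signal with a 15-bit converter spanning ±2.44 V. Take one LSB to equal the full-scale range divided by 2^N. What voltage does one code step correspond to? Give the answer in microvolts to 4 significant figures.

Span: 2.44 V − (-2.44 V) = 4.88 V.
2^15 = 32768 levels.
Step size = 4.88/32768 V = 148.9 µV.

148.9 µV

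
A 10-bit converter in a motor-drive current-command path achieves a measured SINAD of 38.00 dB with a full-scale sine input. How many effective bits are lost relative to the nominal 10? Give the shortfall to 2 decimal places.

ENOB = (SINAD − 1.76)/6.02 = (38.00 − 1.76)/6.02 = 6.0199 bits.
10 − 6.0199 = 3.98 bits below nominal.

3.98 bits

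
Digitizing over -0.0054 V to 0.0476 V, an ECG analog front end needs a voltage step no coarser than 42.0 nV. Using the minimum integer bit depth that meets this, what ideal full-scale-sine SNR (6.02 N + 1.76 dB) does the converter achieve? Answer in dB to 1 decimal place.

Range = 0.0476 − (-0.0054) = 0.053 V.
0.053 V / 42.0 nV = 1.262e6. Since 2^20 = 1048576 and 2^21 = 2097152, N = 21.
Ideal SNR at N = 21: 6.02·21 + 1.76 = 128.2 dB.

128.2 dB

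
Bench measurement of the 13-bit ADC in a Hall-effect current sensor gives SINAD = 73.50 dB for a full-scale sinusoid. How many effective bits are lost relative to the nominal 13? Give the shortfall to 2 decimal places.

1.08 bits

ENOB = (SINAD − 1.76)/6.02 = (73.50 − 1.76)/6.02 = 11.9169 bits.
Lost resolution: 13 − 11.9169 = 1.0831 bits.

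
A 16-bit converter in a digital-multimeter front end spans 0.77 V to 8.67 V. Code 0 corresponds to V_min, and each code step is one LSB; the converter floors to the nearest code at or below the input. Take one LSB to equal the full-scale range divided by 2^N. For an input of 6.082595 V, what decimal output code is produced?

Span: 8.67 V − (0.77 V) = 7.9 V. LSB = 7.9 V / 2^16 ≈ 120.5 µV.
V_in − V_min = 6.082595 − (0.77) = 5.312595 V.
Divide by LSB: 5.312595 × 65536/7.9 = 44071.6742.
Truncating gives code 44071.

44071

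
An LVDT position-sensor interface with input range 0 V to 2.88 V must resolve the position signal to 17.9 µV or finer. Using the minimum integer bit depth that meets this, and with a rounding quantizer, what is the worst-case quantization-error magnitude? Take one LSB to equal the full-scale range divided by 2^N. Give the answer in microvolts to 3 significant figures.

5.49 µV

V_FS = 2.88 V.
2.88 V / 17.9 µV = 160900. Since 2^17 = 131072 and 2^18 = 262144, N = 18.
LSB = 2.88 V / 2^18 = 10.986 µV.
Half an LSB is 5.49 µV.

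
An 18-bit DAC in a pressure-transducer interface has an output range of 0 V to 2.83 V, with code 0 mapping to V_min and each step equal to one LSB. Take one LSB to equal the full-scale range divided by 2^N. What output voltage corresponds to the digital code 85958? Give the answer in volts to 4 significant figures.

0.9280 V

Span = 2.83 V. LSB = 2.83 V / 2^18.
Output = V_min + (85958/262144) × range = 0 + 0.327904 × 2.83 V
      = 0 V + 0.927968 V = 0.927968 V.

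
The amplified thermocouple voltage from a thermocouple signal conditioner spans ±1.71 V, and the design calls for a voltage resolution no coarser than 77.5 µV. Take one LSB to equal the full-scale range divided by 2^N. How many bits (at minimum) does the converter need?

Full-scale range = 1.71 V − (-1.71 V) = 3.42 V.
3.42 V / 77.5 µV = 44130. Since 2^15 = 32768 and 2^16 = 65536, N = 16.

16 bits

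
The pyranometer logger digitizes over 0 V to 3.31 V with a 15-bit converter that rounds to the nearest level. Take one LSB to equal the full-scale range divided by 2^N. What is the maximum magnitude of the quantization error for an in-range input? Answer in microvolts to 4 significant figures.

Range is 3.31 V.
LSB = 3.31 V / 2^15 = 101.013 µV.
|e|_max = LSB/2 = 50.51 µV.

50.51 µV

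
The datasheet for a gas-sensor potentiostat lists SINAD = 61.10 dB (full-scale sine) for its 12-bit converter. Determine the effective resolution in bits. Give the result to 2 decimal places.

ENOB = (61.10 − 1.76)/6.02 = 9.8571 bits.

9.86 bits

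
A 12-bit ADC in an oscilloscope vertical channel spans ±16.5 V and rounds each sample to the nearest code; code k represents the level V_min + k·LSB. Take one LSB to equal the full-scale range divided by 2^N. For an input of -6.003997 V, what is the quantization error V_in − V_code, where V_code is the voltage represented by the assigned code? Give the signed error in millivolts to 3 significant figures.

−1.80 mV

Range = 16.5 − (-16.5) = 33 V. LSB = 33 V / 2^12 ≈ 8.057 mV.
(-6.003997 − (-16.5)) / LSB = 10.496003 × 4096/33 = 1302.7766. Nearest integer: k = 1303.
V_code = -16.5 + (1303/4096) × 33 = -6.002197266 V.
V_in − V_code = -6.003997 − (-6.002197266) = −1.80 mV.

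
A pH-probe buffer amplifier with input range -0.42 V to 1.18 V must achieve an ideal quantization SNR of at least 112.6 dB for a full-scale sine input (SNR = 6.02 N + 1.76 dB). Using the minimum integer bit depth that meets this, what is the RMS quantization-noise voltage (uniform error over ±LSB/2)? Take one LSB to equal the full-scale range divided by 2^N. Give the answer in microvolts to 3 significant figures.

Full-scale range = 1.18 V − (-0.42 V) = 1.6 V.
Required N = ⌈(112.6 − 1.76)/6.02⌉ = ⌈18.412⌉ = 19.
One LSB is 1.6 V / 524288 = 3.0518 µV.
RMS noise = LSB/√12 = 0.881 µV.

0.881 µV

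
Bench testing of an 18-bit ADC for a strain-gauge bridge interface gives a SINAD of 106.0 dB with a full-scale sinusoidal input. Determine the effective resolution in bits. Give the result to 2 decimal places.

17.32 bits

Inverting SNR = 6.02 N + 1.76: N_eff = (106.0 − 1.76)/6.02 = 17.3156.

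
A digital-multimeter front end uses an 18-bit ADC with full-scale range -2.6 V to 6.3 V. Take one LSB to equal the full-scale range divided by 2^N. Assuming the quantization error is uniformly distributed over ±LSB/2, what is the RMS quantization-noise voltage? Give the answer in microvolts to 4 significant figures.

Range = 6.3 − (-2.6) = 8.9 V.
LSB = 8.9 V / 2^18 = 33.9508 µV.
V_rms = LSB/√12 = 33.9508 µV / √12 = 9.801 µV.

9.801 µV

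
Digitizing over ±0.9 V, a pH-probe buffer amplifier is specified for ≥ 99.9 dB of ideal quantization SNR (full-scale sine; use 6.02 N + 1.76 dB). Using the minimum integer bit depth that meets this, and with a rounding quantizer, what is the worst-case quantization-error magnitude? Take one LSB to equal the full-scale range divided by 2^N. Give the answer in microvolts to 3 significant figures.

Full-scale range = 0.9 V − (-0.9 V) = 1.8 V.
N ≥ (99.9 − 1.76)/6.02 = 16.302 → N_min = 17.
Step size = 1.8/131072 V = 13.733 µV.
|e|_max = LSB/2 = 6.87 µV.

6.87 µV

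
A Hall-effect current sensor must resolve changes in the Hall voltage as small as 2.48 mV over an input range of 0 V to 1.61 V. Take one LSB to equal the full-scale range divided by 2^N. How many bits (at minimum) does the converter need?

10 bits

Range is 1.61 V.
1.61 V / 2.48 mV = 649.2. Since 2^9 = 512 and 2^10 = 1024, N = 10.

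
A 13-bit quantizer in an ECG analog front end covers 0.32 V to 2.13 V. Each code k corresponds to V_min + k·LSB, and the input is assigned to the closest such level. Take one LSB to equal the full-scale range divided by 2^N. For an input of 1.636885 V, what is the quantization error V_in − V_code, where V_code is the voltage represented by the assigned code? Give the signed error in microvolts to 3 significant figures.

Full-scale range = 2.13 V − (0.32 V) = 1.81 V. LSB = 1.81 V / 2^13 ≈ 220.9 µV.
Position in LSBs: (1.636885 − (0.32)) × 8192/1.81 = 5960.1779; rounding gives k = 5960.
Reconstructed level: 0.32 + 5960 × 1.81/8192 V = 1.636845703 V.
Error = V_in − V_code = 1.636885 − (1.636845703) = +39.3 µV.

+39.3 µV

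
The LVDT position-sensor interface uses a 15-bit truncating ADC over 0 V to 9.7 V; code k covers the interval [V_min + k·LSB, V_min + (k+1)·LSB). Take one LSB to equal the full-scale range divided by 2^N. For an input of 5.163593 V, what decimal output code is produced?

17443

Span = 9.7 V. LSB = 9.7 V / 2^15 ≈ 296.0 µV.
V_in − V_min = 5.163593 − (0) = 5.163593 V.
Divide by LSB: 5.163593 × 32768/9.7 = 17443.3624.
Truncating gives code 17443.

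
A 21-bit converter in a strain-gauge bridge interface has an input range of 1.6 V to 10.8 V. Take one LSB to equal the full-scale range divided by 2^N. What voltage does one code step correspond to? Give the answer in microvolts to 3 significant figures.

4.39 µV

Range = 10.8 − (1.6) = 9.2 V.
There are 2^21 = 2097152 steps.
LSB = 9.2 V / 2^21 = 4.39 µV.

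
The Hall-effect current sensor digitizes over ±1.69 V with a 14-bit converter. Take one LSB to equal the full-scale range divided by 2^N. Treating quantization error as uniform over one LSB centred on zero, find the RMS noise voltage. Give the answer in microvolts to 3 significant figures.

59.6 µV

The full-scale span is 1.69 − (-1.69) = 3.38 V.
One LSB is 3.38 V / 16384 = 206.30 µV.
V_rms = LSB/√12 = 206.30 µV / √12 = 59.6 µV.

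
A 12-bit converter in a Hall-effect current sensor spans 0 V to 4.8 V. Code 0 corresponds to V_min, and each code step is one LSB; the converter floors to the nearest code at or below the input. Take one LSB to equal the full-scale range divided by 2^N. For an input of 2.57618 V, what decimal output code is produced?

2198

Range is 4.8 V. LSB = 4.8 V / 2^12 ≈ 1.172 mV.
code = ⌊(V_in − V_min)/LSB⌋ = ⌊(V_in − V_min) × 2^12 / range⌋
     = ⌊(2.57618 − (0)) × 4096 / 4.8⌋ = ⌊2.57618 × 4096/4.8⌋
     = ⌊2198.340⌋ = 2198.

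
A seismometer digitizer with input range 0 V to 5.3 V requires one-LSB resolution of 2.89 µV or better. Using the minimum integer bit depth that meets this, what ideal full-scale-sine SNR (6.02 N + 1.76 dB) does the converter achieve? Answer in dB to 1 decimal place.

128.2 dB

Range is 5.3 V.
Need 2^N ≥ 5.3 V / 2.89 µV = 1.834e6 → N_min = 21.
SNR = 6.02 × 21 + 1.76 = 128.18 dB.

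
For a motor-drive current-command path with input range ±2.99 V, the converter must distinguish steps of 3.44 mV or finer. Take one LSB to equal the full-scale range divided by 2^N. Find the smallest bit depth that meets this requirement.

11 bits

Span: 2.99 V − (-2.99 V) = 5.98 V.
Levels needed ≥ 5.98/3.44 mV = 1738. 2^11 = 2048 suffices, so N_min = 11.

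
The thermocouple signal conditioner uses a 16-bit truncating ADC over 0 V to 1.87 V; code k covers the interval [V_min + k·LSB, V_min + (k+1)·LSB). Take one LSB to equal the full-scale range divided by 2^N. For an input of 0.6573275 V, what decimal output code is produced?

Span = 1.87 V. LSB = 1.87 V / 2^16 ≈ 28.53 µV.
code = ⌊(V_in − V_min)/LSB⌋ = ⌊(V_in − V_min) × 2^16 / range⌋
     = ⌊(0.6573275 − (0)) × 65536 / 1.87⌋ = ⌊0.6573275 × 65536/1.87⌋
     = ⌊23036.693⌋ = 23036.

23036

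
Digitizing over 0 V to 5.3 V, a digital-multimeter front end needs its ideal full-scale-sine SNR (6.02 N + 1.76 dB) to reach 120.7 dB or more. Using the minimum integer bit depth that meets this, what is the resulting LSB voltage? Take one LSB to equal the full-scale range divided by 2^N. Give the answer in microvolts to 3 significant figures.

5.05 µV

Range is 5.3 V.
Solving 6.02 N ≥ 120.7 − 1.76: N ≥ 19.757. Round up → N = 20.
LSB = 5.3 V ÷ 2^20 = 5.3/1048576 V = 5.05 µV.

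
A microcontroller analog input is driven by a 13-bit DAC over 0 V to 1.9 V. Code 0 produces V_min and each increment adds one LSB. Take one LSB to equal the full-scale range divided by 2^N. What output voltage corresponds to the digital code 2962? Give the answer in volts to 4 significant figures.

0.6870 V

V_FS = 1.9 V. LSB = 1.9 V / 2^13.
Output = V_min + (2962/8192) × range = 0 + 0.361572 × 1.9 V
      = 0 + 0.686987 = 0.686987 V.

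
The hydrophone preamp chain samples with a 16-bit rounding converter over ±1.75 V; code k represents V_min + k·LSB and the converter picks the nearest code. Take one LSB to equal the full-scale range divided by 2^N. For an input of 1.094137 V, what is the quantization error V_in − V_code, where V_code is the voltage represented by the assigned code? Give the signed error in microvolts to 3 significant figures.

+13.2 µV

The full-scale span is 1.75 − (-1.75) = 3.5 V. LSB = 3.5 V / 2^16 ≈ 53.41 µV.
(V_in − V_min)/LSB = (1.094137 − (-1.75)) × 65536/3.5 = 53255.2464 → nearest code k = 53255.
V_code = -1.75 + (53255/65536) × 3.5 = 1.0941238403 V.
e = 1.094137 − (1.0941238403) = +13.2 µV.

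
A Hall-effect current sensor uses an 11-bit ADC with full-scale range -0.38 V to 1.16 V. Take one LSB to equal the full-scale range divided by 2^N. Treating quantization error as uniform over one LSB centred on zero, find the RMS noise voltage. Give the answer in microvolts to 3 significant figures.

217 µV

Full-scale range = 1.16 V − (-0.38 V) = 1.54 V.
Step size = 1.54/2048 V = 0.75195 mV.
RMS of a uniform error over width LSB is LSB/√12 = 217 µV.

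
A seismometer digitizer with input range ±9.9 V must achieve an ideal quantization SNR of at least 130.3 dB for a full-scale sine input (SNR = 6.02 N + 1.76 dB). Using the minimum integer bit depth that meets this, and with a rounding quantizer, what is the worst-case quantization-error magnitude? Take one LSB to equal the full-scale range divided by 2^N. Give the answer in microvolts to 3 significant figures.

The full-scale span is 9.9 − (-9.9) = 19.8 V.
Solving 6.02 N ≥ 130.3 − 1.76: N ≥ 21.352. Round up → N = 22.
Step size = 19.8/4194304 V = 4.7207 µV.
Max error for round-to-nearest is LSB/2 = 2.36 µV.

2.36 µV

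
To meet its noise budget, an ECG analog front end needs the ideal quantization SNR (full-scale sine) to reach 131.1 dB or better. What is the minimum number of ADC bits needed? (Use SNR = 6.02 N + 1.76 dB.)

N ≥ (131.1 − 1.76)/6.02 = 21.485 → N_min = 22.

22 bits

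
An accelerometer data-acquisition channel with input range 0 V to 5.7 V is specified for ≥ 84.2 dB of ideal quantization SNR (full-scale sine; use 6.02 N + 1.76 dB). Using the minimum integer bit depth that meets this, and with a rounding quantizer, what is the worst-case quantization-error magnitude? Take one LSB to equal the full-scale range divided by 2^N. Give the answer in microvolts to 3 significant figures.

Range is 5.7 V.
6.02 N + 1.76 ≥ 84.2 gives N ≥ 13.694, so the minimum integer is 14.
Step size = 5.7/16384 V = 347.90 µV.
|e|_max = LSB/2 = 174 µV.

174 µV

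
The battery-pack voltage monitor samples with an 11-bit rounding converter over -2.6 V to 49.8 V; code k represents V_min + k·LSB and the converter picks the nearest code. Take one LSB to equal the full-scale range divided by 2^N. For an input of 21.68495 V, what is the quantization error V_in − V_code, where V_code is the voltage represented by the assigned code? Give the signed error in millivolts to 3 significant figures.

+3.90 mV

Span: 49.8 V − (-2.6 V) = 52.4 V. LSB = 52.4 V / 2^11 ≈ 25.59 mV.
(V_in − V_min)/LSB = (21.68495 − (-2.6)) × 2048/52.4 = 949.1522 → nearest code k = 949.
Reconstructed level: -2.6 + 949 × 52.4/2048 V = 21.68105469 V.
e = 21.68495 − (21.68105469) = +3.90 mV.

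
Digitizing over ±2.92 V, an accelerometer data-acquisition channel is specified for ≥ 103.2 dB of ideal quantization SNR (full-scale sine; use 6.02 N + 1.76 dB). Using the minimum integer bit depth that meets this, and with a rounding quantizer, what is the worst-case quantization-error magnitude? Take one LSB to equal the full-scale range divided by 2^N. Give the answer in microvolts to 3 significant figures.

Span: 2.92 V − (-2.92 V) = 5.84 V.
6.02 N + 1.76 ≥ 103.2 gives N ≥ 16.850, so the minimum integer is 17.
Step size = 5.84/131072 V = 44.556 µV.
Half an LSB is 22.3 µV.

22.3 µV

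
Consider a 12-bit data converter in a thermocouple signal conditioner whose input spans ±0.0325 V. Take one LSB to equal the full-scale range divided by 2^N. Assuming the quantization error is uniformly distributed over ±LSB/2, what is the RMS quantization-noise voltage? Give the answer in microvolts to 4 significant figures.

Span: 0.0325 V − (-0.0325 V) = 0.065 V.
LSB = 0.065 V / 2^12 = 15.8691 µV.
For a uniform distribution on [−LSB/2, +LSB/2], V_rms = LSB/√12 = 15.8691 µV/3.4641 = 4.581 µV.

4.581 µV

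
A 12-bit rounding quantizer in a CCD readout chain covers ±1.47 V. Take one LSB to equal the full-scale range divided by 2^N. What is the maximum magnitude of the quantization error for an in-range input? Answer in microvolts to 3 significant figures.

359 µV

Range = 1.47 − (-1.47) = 2.94 V.
LSB = 2.94 V / 2^12 = 0.71777 mV.
|e|_max = LSB/2 = 359 µV.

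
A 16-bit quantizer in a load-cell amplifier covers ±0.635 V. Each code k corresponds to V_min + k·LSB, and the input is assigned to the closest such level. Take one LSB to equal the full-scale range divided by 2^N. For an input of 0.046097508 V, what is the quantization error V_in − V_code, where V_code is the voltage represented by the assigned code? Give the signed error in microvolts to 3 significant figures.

The full-scale span is 0.635 − (-0.635) = 1.27 V. LSB = 1.27 V / 2^16 ≈ 19.38 µV.
(V_in − V_min)/LSB = (0.046097508 − (-0.635)) × 65536/1.27 = 35146.7766 → nearest code k = 35147.
Reconstructed level: -0.635 + 35147 × 1.27/65536 V = 0.046101837158 V.
Error = V_in − V_code = 0.046097508 − (0.046101837158) = −4.33 µV.

−4.33 µV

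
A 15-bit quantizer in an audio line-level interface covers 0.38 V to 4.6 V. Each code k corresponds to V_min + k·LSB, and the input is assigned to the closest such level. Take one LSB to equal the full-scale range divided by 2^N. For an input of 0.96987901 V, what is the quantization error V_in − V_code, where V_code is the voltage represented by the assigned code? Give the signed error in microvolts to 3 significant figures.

The full-scale span is 4.6 − (0.38) = 4.22 V. LSB = 4.22 V / 2^15 ≈ 128.8 µV.
(0.96987901 − (0.38)) / LSB = 0.58987901 × 32768/4.22 = 4580.3686. Nearest integer: k = 4580.
V_code = V_min + k × range/2^15 = 0.38 + 4580 × 4.22/32768 = 0.96983154297 V.
V_in − V_code = 0.96987901 − (0.96983154297) = +47.5 µV.

+47.5 µV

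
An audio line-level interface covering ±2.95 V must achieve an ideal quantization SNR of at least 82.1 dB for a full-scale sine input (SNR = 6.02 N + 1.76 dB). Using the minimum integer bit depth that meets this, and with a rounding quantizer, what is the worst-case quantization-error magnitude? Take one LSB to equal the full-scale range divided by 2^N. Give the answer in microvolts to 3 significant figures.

180 µV

Range = 2.95 − (-2.95) = 5.9 V.
6.02 N + 1.76 ≥ 82.1 gives N ≥ 13.346, so the minimum integer is 14.
Step size = 5.9/16384 V = 360.11 µV.
|e|_max = LSB/2 = 180 µV.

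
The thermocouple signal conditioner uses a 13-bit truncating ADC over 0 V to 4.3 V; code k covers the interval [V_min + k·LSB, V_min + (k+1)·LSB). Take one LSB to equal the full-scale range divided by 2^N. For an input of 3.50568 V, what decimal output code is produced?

6678

V_FS = 4.3 V. LSB = 4.3 V / 2^13 ≈ 0.5249 mV.
(V_in − V_min) × 2^13/range = (3.50568 − (0)) × 8192/4.3 = 6678.728.
Floor → code = 6678.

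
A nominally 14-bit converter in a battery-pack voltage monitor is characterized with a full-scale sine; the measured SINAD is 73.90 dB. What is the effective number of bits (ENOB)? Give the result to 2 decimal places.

11.98 bits

(73.90 − 1.76) / 6.02 = 72.14/6.02 = 11.9834 effective bits.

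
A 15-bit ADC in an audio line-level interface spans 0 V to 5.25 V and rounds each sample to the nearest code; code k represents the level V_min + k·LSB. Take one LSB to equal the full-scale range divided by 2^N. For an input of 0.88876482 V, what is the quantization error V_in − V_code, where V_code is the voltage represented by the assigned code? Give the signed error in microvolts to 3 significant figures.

+39.5 µV

Full-scale range = 5.25 V. LSB = 5.25 V / 2^15 ≈ 160.2 µV.
(0.88876482 − (0)) / LSB = 0.88876482 × 32768/5.25 = 5547.2468. Nearest integer: k = 5547.
V_code = 0 + (5547/32768) × 5.25 = 0.88872528076 V.
V_in − V_code = 0.88876482 − (0.88872528076) = +39.5 µV.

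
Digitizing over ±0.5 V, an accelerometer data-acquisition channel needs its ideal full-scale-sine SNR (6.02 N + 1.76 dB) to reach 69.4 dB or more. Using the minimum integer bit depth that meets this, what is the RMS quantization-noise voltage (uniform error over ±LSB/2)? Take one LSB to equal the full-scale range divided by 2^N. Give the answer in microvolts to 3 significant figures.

Range = 0.5 − (-0.5) = 1 V.
Solving 6.02 N ≥ 69.4 − 1.76: N ≥ 11.236. Round up → N = 12.
LSB = 1 V / 2^12 = 244.14 µV.
σ_q = LSB/√12 = 244.14 µV/3.4641 = 70.5 µV.

70.5 µV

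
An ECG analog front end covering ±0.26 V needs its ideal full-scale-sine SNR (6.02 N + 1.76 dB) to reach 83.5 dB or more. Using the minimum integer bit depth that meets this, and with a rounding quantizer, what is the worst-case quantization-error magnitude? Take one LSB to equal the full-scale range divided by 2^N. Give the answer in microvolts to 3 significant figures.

The full-scale span is 0.26 − (-0.26) = 0.52 V.
N ≥ (83.5 − 1.76)/6.02 = 13.578 → N_min = 14.
LSB = 0.52 V ÷ 2^14 = 0.52/16384 V = 31.738 µV.
Half an LSB is 15.9 µV.

15.9 µV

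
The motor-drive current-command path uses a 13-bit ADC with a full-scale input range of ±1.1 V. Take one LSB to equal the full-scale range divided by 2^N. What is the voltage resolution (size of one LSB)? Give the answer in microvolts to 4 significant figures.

268.6 µV

The full-scale span is 1.1 − (-1.1) = 2.2 V.
There are 2^13 = 8192 steps.
One LSB is 2.2 V / 8192 = 268.6 µV.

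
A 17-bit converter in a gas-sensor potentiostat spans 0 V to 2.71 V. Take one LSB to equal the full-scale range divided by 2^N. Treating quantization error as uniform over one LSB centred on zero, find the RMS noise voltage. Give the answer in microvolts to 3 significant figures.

Range is 2.71 V.
One LSB is 2.71 V / 131072 = 20.676 µV.
V_rms = LSB/√12 = 20.676 µV / √12 = 5.97 µV.

5.97 µV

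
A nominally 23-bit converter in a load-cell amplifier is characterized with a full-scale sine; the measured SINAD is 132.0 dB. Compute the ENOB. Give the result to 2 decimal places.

ENOB = (132.0 − 1.76)/6.02 = 21.6346 bits.

21.63 bits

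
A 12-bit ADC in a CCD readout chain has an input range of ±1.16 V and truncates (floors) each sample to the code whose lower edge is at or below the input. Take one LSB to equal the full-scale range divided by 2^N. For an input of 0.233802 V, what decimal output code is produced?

2460

Full-scale range = 1.16 V − (-1.16 V) = 2.32 V. LSB = 2.32 V / 2^12 ≈ 0.5664 mV.
(V_in − V_min) × 2^12/range = (0.233802 − (-1.16)) × 4096/2.32 = 2460.781.
Floor → code = 2460.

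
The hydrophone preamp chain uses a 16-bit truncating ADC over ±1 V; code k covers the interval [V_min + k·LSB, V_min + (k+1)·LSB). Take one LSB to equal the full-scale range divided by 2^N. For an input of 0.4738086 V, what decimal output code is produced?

Span: 1 V − (-1 V) = 2 V. LSB = 2 V / 2^16 ≈ 30.52 µV.
code = ⌊(V_in − V_min)/LSB⌋ = ⌊(V_in − V_min) × 2^16 / range⌋
     = ⌊(0.4738086 − (-1)) × 65536 / 2⌋ = ⌊1.4738086 × 65536/2⌋
     = ⌊48293.760⌋ = 48293.

48293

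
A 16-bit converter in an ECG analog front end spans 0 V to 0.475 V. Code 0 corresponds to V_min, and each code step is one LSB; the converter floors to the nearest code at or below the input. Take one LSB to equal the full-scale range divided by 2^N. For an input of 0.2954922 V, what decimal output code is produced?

40769

Range is 0.475 V. LSB = 0.475 V / 2^16 ≈ 7.248 µV.
V_in − V_min = 0.2954922 − (0) = 0.2954922 V.
Divide by LSB: 0.2954922 × 65536/0.475 = 40769.2144.
Truncating gives code 40769.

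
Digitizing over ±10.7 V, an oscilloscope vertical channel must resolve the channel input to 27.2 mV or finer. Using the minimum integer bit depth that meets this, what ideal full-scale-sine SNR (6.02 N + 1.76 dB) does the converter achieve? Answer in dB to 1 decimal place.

Full-scale range = 10.7 V − (-10.7 V) = 21.4 V.
Levels needed ≥ 21.4/27.2 mV = 786.8. 2^10 = 1024 suffices, so N_min = 10.
SNR = 6.02 × 10 + 1.76 = 61.96 dB.

62.0 dB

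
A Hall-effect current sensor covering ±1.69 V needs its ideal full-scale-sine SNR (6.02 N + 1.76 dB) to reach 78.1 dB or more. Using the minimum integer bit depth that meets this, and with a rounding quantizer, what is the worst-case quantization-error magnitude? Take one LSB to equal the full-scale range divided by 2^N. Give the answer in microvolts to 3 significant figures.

Range = 1.69 − (-1.69) = 3.38 V.
6.02 N + 1.76 ≥ 78.1 gives N ≥ 12.681, so the minimum integer is 13.
Step size = 3.38/8192 V = 412.60 µV.
Half an LSB is 206 µV.

206 µV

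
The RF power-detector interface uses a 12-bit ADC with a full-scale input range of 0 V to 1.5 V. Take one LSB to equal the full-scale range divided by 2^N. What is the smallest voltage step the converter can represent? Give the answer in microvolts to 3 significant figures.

Span = 1.5 V.
2^12 = 4096 levels.
One LSB is 1.5 V / 4096 = 366 µV.

366 µV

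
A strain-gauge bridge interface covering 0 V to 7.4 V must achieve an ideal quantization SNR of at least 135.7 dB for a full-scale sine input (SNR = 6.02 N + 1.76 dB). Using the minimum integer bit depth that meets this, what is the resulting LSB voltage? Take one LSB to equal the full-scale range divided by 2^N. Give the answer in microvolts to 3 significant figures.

0.882 µV

V_FS = 7.4 V.
Required N = ⌈(135.7 − 1.76)/6.02⌉ = ⌈22.249⌉ = 23.
LSB = 7.4 V ÷ 2^23 = 7.4/8388608 V = 0.882 µV.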